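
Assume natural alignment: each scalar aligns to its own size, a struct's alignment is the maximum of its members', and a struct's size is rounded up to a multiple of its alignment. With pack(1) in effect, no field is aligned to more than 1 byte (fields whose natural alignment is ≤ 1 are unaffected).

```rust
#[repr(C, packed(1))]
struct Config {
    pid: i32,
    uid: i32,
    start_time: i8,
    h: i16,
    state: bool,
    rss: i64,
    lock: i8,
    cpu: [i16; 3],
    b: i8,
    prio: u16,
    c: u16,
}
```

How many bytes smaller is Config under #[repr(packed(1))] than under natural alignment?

natural layout:
  @0: pid [4B, align 4] → 4
  @4: uid [4B, align 4] → 8
  @8: start_time [1B, align 1] → 9
  +1 pad (align 2)
  @10: h [2B, align 2] → 12
  @12: state [1B, align 1] → 13
  +3 pad (align 8)
  @16: rss [8B, align 8] → 24
  @24: lock [1B, align 1] → 25
  +1 pad (align 2)
  @26: cpu [6B, align 2] → 32
  @32: b [1B, align 1] → 33
  +1 pad (align 2)
  @34: prio [2B, align 2] → 36
  @36: c [2B, align 2] → 38
  +2 tail pad (align 8)
  size 40, align 8
packed(1) layout:
  @0: pid [4B, align 1] → 4
  @4: uid [4B, align 1] → 8
  @8: start_time [1B, align 1] → 9
  @9: h [2B, align 1] → 11
  @11: state [1B, align 1] → 12
  @12: rss [8B, align 1] → 20
  @20: lock [1B, align 1] → 21
  @21: cpu [6B, align 1] → 27
  @27: b [1B, align 1] → 28
  @28: prio [2B, align 1] → 30
  @30: c [2B, align 1] → 32
  size 32, align 1
40 − 32 = 8

8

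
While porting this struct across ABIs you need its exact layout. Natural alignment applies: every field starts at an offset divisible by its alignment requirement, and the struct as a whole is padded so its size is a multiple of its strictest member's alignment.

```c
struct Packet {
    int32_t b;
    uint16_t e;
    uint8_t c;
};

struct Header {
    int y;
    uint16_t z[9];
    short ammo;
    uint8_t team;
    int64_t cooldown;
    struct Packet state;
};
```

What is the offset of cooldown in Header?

32

Packet: 0..4  b  (4B, 4-aligned); 4..6  e  (2B, 2-aligned); 6..7  c  (1B, 1-aligned); 7..8  -- tail padding (1B); sizeof = 8, alignof = 4
0..4  y  (4B, 4-aligned)
4..22  z  (18B, 2-aligned)
22..24  ammo  (2B, 2-aligned)
24..25  team  (1B, 1-aligned)
25..32  -- padding (7B)
32..40  cooldown  (8B, 8-aligned)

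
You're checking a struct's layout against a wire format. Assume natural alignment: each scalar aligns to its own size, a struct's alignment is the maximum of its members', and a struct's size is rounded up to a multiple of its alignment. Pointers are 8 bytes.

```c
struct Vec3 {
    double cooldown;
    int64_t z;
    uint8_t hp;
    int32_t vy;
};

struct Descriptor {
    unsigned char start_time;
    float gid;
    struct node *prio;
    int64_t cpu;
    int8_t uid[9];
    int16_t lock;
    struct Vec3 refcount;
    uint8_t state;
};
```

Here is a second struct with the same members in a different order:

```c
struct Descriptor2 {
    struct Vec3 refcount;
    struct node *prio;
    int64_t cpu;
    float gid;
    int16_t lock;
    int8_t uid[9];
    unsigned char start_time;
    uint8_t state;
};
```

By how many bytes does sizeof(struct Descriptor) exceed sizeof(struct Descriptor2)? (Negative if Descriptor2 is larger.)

8

Vec3: cooldown at 0 (size 8, align 8) → ends 8; z at 8 (size 8, align 8) → ends 16; hp at 16 (size 1, align 1) → ends 17; pad 3 to align 4 for vy; vy at 20 (size 4, align 4) → ends 24; total 24 bytes, alignment 8
start_time at 0 (size 1, align 1) → ends 1
pad 3 to align 4 for gid
gid at 4 (size 4, align 4) → ends 8
prio at 8 (size 8, align 8) → ends 16
cpu at 16 (size 8, align 8) → ends 24
uid at 24 (size 9, align 1) → ends 33
pad 1 to align 2 for lock
lock at 34 (size 2, align 2) → ends 36
pad 4 to align 8 for refcount
refcount at 40 (size 24, align 8) → ends 64
state at 64 (size 1, align 1) → ends 65
tail pad 7 to reach multiple of 8
total 72 bytes, alignment 8
— Descriptor2 —
refcount at 0 (size 24, align 8) → ends 24
prio at 24 (size 8, align 8) → ends 32
cpu at 32 (size 8, align 8) → ends 40
gid at 40 (size 4, align 4) → ends 44
lock at 44 (size 2, align 2) → ends 46
uid at 46 (size 9, align 1) → ends 55
start_time at 55 (size 1, align 1) → ends 56
state at 56 (size 1, align 1) → ends 57
tail pad 7 to reach multiple of 8
total 64 bytes, alignment 8
72 − 64 = 8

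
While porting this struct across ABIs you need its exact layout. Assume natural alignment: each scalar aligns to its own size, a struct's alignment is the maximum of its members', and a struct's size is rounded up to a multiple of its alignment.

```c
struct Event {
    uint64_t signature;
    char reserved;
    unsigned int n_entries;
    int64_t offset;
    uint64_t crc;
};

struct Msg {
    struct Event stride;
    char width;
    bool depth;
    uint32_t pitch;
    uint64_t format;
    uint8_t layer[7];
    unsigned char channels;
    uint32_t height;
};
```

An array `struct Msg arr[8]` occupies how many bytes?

Event: @0: signature [8B, align 8] → 8; @8: reserved [1B, align 1] → 9; +3 pad (align 4); @12: n_entries [4B, align 4] → 16; @16: offset [8B, align 8] → 24; @24: crc [8B, align 8] → 32; size 32, align 8
@0: stride [32B, align 8] → 32
@32: width [1B, align 1] → 33
@33: depth [1B, align 1] → 34
+2 pad (align 4)
@36: pitch [4B, align 4] → 40
@40: format [8B, align 8] → 48
@48: layer [7B, align 1] → 55
@55: channels [1B, align 1] → 56
@56: height [4B, align 4] → 60
+4 tail pad (align 8)
size 64, align 8
array of 8: 8 × 64 = 512

512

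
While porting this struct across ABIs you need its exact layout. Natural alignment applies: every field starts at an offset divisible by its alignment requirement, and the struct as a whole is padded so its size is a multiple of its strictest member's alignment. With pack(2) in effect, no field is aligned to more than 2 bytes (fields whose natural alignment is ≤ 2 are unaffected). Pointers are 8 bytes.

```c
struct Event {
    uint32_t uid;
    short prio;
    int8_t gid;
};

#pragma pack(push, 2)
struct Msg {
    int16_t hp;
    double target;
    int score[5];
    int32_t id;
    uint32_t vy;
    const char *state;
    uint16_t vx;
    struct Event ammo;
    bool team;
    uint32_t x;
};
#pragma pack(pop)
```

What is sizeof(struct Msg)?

62 bytes

Event: uid at 0 (size 4, align 4) → ends 4; prio at 4 (size 2, align 2) → ends 6; gid at 6 (size 1, align 1) → ends 7; tail pad 1 to reach multiple of 4; total 8 bytes, alignment 4
hp at 0 (size 2, align 2) → ends 2
target at 2 (size 8, align 2) → ends 10
score at 10 (size 20, align 2) → ends 30
id at 30 (size 4, align 2) → ends 34
vy at 34 (size 4, align 2) → ends 38
state at 38 (size 8, align 2) → ends 46
vx at 46 (size 2, align 2) → ends 48
ammo at 48 (size 8, align 2) → ends 56
team at 56 (size 1, align 1) → ends 57
pad 1 to align 2 for x
x at 58 (size 4, align 2) → ends 62
total 62 bytes, alignment 2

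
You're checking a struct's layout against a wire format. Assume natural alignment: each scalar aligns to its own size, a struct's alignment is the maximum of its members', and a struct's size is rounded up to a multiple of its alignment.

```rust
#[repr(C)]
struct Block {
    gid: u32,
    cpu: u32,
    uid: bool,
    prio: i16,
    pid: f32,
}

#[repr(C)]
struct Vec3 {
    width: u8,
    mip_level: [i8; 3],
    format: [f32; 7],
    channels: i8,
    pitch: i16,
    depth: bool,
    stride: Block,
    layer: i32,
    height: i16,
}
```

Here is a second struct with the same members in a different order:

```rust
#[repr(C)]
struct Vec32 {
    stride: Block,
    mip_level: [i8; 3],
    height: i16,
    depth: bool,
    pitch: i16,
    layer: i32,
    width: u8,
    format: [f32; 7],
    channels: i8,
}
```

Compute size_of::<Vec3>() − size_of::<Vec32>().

-4

Block: gid at 0 (size 4, align 4) → ends 4; cpu at 4 (size 4, align 4) → ends 8; uid at 8 (size 1, align 1) → ends 9; pad 1 to align 2 for prio; prio at 10 (size 2, align 2) → ends 12; pid at 12 (size 4, align 4) → ends 16; total 16 bytes, alignment 4
width at 0 (size 1, align 1) → ends 1
mip_level at 1 (size 3, align 1) → ends 4
format at 4 (size 28, align 4) → ends 32
channels at 32 (size 1, align 1) → ends 33
pad 1 to align 2 for pitch
pitch at 34 (size 2, align 2) → ends 36
depth at 36 (size 1, align 1) → ends 37
pad 3 to align 4 for stride
stride at 40 (size 16, align 4) → ends 56
layer at 56 (size 4, align 4) → ends 60
height at 60 (size 2, align 2) → ends 62
tail pad 2 to reach multiple of 4
total 64 bytes, alignment 4
— Vec32 —
stride at 0 (size 16, align 4) → ends 16
mip_level at 16 (size 3, align 1) → ends 19
pad 1 to align 2 for height
height at 20 (size 2, align 2) → ends 22
depth at 22 (size 1, align 1) → ends 23
pad 1 to align 2 for pitch
pitch at 24 (size 2, align 2) → ends 26
pad 2 to align 4 for layer
layer at 28 (size 4, align 4) → ends 32
width at 32 (size 1, align 1) → ends 33
pad 3 to align 4 for format
format at 36 (size 28, align 4) → ends 64
channels at 64 (size 1, align 1) → ends 65
tail pad 3 to reach multiple of 4
total 68 bytes, alignment 4
64 − 68 = -4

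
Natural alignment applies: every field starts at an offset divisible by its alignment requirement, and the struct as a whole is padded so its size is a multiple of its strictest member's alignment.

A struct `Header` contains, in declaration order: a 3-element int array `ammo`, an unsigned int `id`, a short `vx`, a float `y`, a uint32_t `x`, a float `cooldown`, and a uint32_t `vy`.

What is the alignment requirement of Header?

4

member alignments: ammo=4, id=4, vx=2, y=4, x=4, cooldown=4, vy=4
max = 4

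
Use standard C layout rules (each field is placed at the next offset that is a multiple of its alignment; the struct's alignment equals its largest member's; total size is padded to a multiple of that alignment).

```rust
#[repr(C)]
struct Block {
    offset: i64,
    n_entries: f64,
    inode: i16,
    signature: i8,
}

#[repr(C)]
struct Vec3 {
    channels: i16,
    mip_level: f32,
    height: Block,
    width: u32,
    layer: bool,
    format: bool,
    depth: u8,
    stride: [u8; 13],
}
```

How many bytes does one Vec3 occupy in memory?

56 bytes

Block: offset at 0 (size 8, align 8) → ends 8; n_entries at 8 (size 8, align 8) → ends 16; inode at 16 (size 2, align 2) → ends 18; signature at 18 (size 1, align 1) → ends 19; tail pad 5 to reach multiple of 8; total 24 bytes, alignment 8
channels at 0 (size 2, align 2) → ends 2
pad 2 to align 4 for mip_level
mip_level at 4 (size 4, align 4) → ends 8
height at 8 (size 24, align 8) → ends 32
width at 32 (size 4, align 4) → ends 36
layer at 36 (size 1, align 1) → ends 37
format at 37 (size 1, align 1) → ends 38
depth at 38 (size 1, align 1) → ends 39
stride at 39 (size 13, align 1) → ends 52
tail pad 4 to reach multiple of 8
total 56 bytes, alignment 8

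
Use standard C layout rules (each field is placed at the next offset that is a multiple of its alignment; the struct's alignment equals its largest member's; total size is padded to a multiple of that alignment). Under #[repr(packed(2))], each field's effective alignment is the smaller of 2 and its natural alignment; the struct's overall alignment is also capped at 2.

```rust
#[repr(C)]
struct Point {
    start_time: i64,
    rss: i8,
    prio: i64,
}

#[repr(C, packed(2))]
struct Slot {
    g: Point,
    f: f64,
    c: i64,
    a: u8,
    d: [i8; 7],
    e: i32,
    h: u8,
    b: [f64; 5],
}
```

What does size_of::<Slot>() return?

Point: start_time at 0 (size 8, align 8) → ends 8; rss at 8 (size 1, align 1) → ends 9; pad 7 to align 8 for prio; prio at 16 (size 8, align 8) → ends 24; total 24 bytes, alignment 8
g at 0 (size 24, align 2) → ends 24
f at 24 (size 8, align 2) → ends 32
c at 32 (size 8, align 2) → ends 40
a at 40 (size 1, align 1) → ends 41
d at 41 (size 7, align 1) → ends 48
e at 48 (size 4, align 2) → ends 52
h at 52 (size 1, align 1) → ends 53
pad 1 to align 2 for b
b at 54 (size 40, align 2) → ends 94
total 94 bytes, alignment 2

94 bytes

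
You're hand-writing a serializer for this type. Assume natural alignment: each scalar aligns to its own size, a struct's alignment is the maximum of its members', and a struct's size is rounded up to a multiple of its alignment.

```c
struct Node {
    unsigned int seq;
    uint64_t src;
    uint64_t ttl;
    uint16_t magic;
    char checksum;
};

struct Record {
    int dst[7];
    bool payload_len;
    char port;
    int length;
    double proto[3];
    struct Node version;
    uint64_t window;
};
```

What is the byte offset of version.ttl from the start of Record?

Node: 0..4  seq  (4B, 4-aligned); 4..8  -- padding (4B); 8..16  src  (8B, 8-aligned); 16..24  ttl  (8B, 8-aligned); 24..26  magic  (2B, 2-aligned); 26..27  checksum  (1B, 1-aligned); 27..32  -- tail padding (5B); sizeof = 32, alignof = 8
0..28  dst  (28B, 4-aligned)
28..29  payload_len  (1B, 1-aligned)
29..30  port  (1B, 1-aligned)
30..32  -- padding (2B)
32..36  length  (4B, 4-aligned)
36..40  -- padding (4B)
40..64  proto  (24B, 8-aligned)
64..96  version  (32B, 8-aligned)
within Node: ttl at 16
64 + 16 = 80

80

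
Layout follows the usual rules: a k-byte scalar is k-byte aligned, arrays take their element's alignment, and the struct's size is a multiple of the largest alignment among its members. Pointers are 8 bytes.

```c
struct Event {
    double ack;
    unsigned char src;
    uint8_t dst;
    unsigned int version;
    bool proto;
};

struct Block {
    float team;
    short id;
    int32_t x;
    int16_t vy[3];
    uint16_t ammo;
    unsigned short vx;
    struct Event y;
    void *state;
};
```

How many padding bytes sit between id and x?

2

Event: ack at 0 (size 8, align 8) → ends 8; src at 8 (size 1, align 1) → ends 9; dst at 9 (size 1, align 1) → ends 10; pad 2 to align 4 for version; version at 12 (size 4, align 4) → ends 16; proto at 16 (size 1, align 1) → ends 17; tail pad 7 to reach multiple of 8; total 24 bytes, alignment 8
team at 0 (size 4, align 4) → ends 4
id at 4 (size 2, align 2) → ends 6
pad 2 to align 4 for x
x at 8 (size 4, align 4) → ends 12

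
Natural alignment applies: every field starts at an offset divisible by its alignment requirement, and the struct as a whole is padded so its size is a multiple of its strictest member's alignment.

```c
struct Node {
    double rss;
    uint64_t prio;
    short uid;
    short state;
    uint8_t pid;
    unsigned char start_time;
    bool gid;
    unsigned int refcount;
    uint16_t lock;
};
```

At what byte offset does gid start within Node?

22

@0: rss [8B, align 8] → 8
@8: prio [8B, align 8] → 16
@16: uid [2B, align 2] → 18
@18: state [2B, align 2] → 20
@20: pid [1B, align 1] → 21
@21: start_time [1B, align 1] → 22
@22: gid [1B, align 1] → 23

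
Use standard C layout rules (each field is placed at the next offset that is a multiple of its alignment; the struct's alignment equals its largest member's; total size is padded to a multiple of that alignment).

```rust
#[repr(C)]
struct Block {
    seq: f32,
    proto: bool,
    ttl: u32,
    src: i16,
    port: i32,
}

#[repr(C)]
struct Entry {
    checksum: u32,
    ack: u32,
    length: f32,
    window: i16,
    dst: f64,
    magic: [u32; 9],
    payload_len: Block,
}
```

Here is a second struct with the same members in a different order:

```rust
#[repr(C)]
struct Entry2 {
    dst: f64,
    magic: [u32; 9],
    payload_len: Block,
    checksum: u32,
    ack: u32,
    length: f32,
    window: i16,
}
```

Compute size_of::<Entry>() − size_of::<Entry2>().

Block: 0..4  seq  (4B, 4-aligned); 4..5  proto  (1B, 1-aligned); 5..8  -- padding (3B); 8..12  ttl  (4B, 4-aligned); 12..14  src  (2B, 2-aligned); 14..16  -- padding (2B); 16..20  port  (4B, 4-aligned); sizeof = 20, alignof = 4
0..4  checksum  (4B, 4-aligned)
4..8  ack  (4B, 4-aligned)
8..12  length  (4B, 4-aligned)
12..14  window  (2B, 2-aligned)
14..16  -- padding (2B)
16..24  dst  (8B, 8-aligned)
24..60  magic  (36B, 4-aligned)
60..80  payload_len  (20B, 4-aligned)
sizeof = 80, alignof = 8
— Entry2 —
0..8  dst  (8B, 8-aligned)
8..44  magic  (36B, 4-aligned)
44..64  payload_len  (20B, 4-aligned)
64..68  checksum  (4B, 4-aligned)
68..72  ack  (4B, 4-aligned)
72..76  length  (4B, 4-aligned)
76..78  window  (2B, 2-aligned)
78..80  -- tail padding (2B)
sizeof = 80, alignof = 8
80 − 80 = 0

0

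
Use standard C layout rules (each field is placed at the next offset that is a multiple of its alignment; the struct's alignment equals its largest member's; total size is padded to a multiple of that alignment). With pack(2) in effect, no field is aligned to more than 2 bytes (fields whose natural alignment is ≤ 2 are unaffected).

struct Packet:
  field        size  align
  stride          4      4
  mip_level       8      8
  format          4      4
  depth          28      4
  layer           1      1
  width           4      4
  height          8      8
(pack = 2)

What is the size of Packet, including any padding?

58

@0: stride [4B, align 2] → 4
@4: mip_level [8B, align 2] → 12
@12: format [4B, align 2] → 16
@16: depth [28B, align 2] → 44
@44: layer [1B, align 1] → 45
+1 pad (align 2)
@46: width [4B, align 2] → 50
@50: height [8B, align 2] → 58
size 58, align 2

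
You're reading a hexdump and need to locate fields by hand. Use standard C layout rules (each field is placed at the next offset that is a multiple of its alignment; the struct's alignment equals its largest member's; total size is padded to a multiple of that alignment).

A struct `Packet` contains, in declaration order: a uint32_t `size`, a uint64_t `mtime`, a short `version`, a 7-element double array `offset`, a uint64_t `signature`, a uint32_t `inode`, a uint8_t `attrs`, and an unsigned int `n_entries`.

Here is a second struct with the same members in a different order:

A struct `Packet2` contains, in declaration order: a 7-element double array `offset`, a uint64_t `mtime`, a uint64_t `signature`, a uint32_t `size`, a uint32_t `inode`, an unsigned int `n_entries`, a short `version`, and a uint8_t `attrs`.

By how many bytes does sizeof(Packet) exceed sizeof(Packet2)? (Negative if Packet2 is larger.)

16

0..4  size  (4B, 4-aligned)
4..8  -- padding (4B)
8..16  mtime  (8B, 8-aligned)
16..18  version  (2B, 2-aligned)
18..24  -- padding (6B)
24..80  offset  (56B, 8-aligned)
80..88  signature  (8B, 8-aligned)
88..92  inode  (4B, 4-aligned)
92..93  attrs  (1B, 1-aligned)
93..96  -- padding (3B)
96..100  n_entries  (4B, 4-aligned)
100..104  -- tail padding (4B)
sizeof = 104, alignof = 8
— Packet2 —
0..56  offset  (56B, 8-aligned)
56..64  mtime  (8B, 8-aligned)
64..72  signature  (8B, 8-aligned)
72..76  size  (4B, 4-aligned)
76..80  inode  (4B, 4-aligned)
80..84  n_entries  (4B, 4-aligned)
84..86  version  (2B, 2-aligned)
86..87  attrs  (1B, 1-aligned)
87..88  -- tail padding (1B)
sizeof = 88, alignof = 8
104 − 88 = 16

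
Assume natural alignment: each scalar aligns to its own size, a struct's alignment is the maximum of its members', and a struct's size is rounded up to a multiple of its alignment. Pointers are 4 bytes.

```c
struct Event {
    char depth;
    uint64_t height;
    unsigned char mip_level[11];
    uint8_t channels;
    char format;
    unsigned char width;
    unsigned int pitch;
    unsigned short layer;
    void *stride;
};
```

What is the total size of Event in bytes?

48

@0: depth [1B, align 1] → 1
+7 pad (align 8)
@8: height [8B, align 8] → 16
@16: mip_level [11B, align 1] → 27
@27: channels [1B, align 1] → 28
@28: format [1B, align 1] → 29
@29: width [1B, align 1] → 30
+2 pad (align 4)
@32: pitch [4B, align 4] → 36
@36: layer [2B, align 2] → 38
+2 pad (align 4)
@40: stride [4B, align 4] → 44
+4 tail pad (align 8)
size 48, align 8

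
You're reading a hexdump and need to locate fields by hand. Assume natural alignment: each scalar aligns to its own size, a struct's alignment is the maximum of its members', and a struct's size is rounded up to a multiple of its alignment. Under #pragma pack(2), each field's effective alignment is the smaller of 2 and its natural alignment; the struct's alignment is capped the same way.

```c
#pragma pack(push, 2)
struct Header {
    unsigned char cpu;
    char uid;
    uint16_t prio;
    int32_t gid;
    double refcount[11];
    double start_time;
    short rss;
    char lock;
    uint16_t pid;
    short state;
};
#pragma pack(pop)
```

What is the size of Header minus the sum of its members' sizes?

1

cpu at 0 (size 1, align 1) → ends 1
uid at 1 (size 1, align 1) → ends 2
prio at 2 (size 2, align 2) → ends 4
gid at 4 (size 4, align 2) → ends 8
refcount at 8 (size 88, align 2) → ends 96
start_time at 96 (size 8, align 2) → ends 104
rss at 104 (size 2, align 2) → ends 106
lock at 106 (size 1, align 1) → ends 107
pad 1 to align 2 for pid
pid at 108 (size 2, align 2) → ends 110
state at 110 (size 2, align 2) → ends 112
total 112 bytes, alignment 2
data bytes 111, size 112 → padding 1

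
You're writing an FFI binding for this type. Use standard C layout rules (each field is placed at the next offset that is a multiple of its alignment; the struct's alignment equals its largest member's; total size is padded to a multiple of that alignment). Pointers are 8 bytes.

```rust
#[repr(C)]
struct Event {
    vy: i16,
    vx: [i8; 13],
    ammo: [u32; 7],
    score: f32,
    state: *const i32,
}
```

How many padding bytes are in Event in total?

1

@0: vy [2B, align 2] → 2
@2: vx [13B, align 1] → 15
+1 pad (align 4)
@16: ammo [28B, align 4] → 44
@44: score [4B, align 4] → 48
@48: state [8B, align 8] → 56
size 56, align 8
data bytes 55, size 56 → padding 1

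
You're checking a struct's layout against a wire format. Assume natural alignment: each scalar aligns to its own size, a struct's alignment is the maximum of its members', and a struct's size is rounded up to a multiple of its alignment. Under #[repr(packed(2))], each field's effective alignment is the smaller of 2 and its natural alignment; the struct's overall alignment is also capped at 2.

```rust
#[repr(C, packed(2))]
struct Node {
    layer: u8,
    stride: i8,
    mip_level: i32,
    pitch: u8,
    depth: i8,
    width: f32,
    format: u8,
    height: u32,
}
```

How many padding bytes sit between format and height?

1

@0: layer [1B, align 1] → 1
@1: stride [1B, align 1] → 2
@2: mip_level [4B, align 2] → 6
@6: pitch [1B, align 1] → 7
@7: depth [1B, align 1] → 8
@8: width [4B, align 2] → 12
@12: format [1B, align 1] → 13
+1 pad (align 2)
@14: height [4B, align 2] → 18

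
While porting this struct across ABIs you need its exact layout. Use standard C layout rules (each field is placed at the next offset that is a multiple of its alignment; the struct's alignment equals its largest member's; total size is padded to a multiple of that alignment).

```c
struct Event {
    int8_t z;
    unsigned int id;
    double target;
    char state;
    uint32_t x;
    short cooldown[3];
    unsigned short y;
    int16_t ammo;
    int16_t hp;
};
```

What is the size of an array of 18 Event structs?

720

@0: z [1B, align 1] → 1
+3 pad (align 4)
@4: id [4B, align 4] → 8
@8: target [8B, align 8] → 16
@16: state [1B, align 1] → 17
+3 pad (align 4)
@20: x [4B, align 4] → 24
@24: cooldown [6B, align 2] → 30
@30: y [2B, align 2] → 32
@32: ammo [2B, align 2] → 34
@34: hp [2B, align 2] → 36
+4 tail pad (align 8)
size 40, align 8
array of 18: 18 × 40 = 720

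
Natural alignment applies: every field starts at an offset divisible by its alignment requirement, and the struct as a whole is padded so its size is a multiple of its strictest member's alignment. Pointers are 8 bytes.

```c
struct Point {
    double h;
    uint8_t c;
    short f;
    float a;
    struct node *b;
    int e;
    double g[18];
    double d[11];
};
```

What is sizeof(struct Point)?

264

h at 0 (size 8, align 8) → ends 8
c at 8 (size 1, align 1) → ends 9
pad 1 to align 2 for f
f at 10 (size 2, align 2) → ends 12
a at 12 (size 4, align 4) → ends 16
b at 16 (size 8, align 8) → ends 24
e at 24 (size 4, align 4) → ends 28
pad 4 to align 8 for g
g at 32 (size 144, align 8) → ends 176
d at 176 (size 88, align 8) → ends 264
total 264 bytes, alignment 8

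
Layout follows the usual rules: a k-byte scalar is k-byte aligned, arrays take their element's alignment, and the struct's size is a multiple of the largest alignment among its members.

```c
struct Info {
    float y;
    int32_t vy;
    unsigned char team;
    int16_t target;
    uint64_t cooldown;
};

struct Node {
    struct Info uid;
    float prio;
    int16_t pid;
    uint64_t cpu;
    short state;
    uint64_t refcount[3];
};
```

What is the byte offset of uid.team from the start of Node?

Info: @0: y [4B, align 4] → 4; @4: vy [4B, align 4] → 8; @8: team [1B, align 1] → 9; +1 pad (align 2); @10: target [2B, align 2] → 12; +4 pad (align 8); @16: cooldown [8B, align 8] → 24; size 24, align 8
@0: uid [24B, align 8] → 24
within Info: team at 8
0 + 8 = 8

8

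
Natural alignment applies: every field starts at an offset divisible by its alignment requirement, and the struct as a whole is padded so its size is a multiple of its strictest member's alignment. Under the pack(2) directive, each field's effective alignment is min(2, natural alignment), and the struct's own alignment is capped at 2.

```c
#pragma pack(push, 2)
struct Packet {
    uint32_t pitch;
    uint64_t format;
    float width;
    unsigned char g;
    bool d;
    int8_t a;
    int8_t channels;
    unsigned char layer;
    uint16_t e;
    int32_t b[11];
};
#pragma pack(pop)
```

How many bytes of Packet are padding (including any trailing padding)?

0..4  pitch  (4B, 2-aligned)
4..12  format  (8B, 2-aligned)
12..16  width  (4B, 2-aligned)
16..17  g  (1B, 1-aligned)
17..18  d  (1B, 1-aligned)
18..19  a  (1B, 1-aligned)
19..20  channels  (1B, 1-aligned)
20..21  layer  (1B, 1-aligned)
21..22  -- padding (1B)
22..24  e  (2B, 2-aligned)
24..68  b  (44B, 2-aligned)
sizeof = 68, alignof = 2
data bytes 67, size 68 → padding 1

1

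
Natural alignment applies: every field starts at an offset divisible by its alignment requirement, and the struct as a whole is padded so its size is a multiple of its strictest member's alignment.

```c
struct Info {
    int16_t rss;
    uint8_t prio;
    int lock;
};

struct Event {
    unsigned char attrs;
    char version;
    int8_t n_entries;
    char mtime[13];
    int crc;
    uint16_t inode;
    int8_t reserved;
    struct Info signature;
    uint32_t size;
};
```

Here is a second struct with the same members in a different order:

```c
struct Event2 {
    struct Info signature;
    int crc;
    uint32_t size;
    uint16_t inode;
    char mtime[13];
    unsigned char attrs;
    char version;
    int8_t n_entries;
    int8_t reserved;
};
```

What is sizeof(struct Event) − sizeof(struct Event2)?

Info: 0..2  rss  (2B, 2-aligned); 2..3  prio  (1B, 1-aligned); 3..4  -- padding (1B); 4..8  lock  (4B, 4-aligned); sizeof = 8, alignof = 4
0..1  attrs  (1B, 1-aligned)
1..2  version  (1B, 1-aligned)
2..3  n_entries  (1B, 1-aligned)
3..16  mtime  (13B, 1-aligned)
16..20  crc  (4B, 4-aligned)
20..22  inode  (2B, 2-aligned)
22..23  reserved  (1B, 1-aligned)
23..24  -- padding (1B)
24..32  signature  (8B, 4-aligned)
32..36  size  (4B, 4-aligned)
sizeof = 36, alignof = 4
— Event2 —
0..8  signature  (8B, 4-aligned)
8..12  crc  (4B, 4-aligned)
12..16  size  (4B, 4-aligned)
16..18  inode  (2B, 2-aligned)
18..31  mtime  (13B, 1-aligned)
31..32  attrs  (1B, 1-aligned)
32..33  version  (1B, 1-aligned)
33..34  n_entries  (1B, 1-aligned)
34..35  reserved  (1B, 1-aligned)
35..36  -- tail padding (1B)
sizeof = 36, alignof = 4
36 − 36 = 0

0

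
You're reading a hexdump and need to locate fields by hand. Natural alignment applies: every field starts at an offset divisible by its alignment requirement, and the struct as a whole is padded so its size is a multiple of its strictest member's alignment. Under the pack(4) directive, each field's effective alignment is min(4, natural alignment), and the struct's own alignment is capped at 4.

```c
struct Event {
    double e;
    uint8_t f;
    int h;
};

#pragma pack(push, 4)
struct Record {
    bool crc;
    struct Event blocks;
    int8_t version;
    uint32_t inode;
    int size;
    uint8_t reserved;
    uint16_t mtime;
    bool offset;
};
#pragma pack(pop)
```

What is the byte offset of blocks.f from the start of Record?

Event: e at 0 (size 8, align 8) → ends 8; f at 8 (size 1, align 1) → ends 9; pad 3 to align 4 for h; h at 12 (size 4, align 4) → ends 16; total 16 bytes, alignment 8
crc at 0 (size 1, align 1) → ends 1
pad 3 to align 4 for blocks
blocks at 4 (size 16, align 4) → ends 20
within Event: f at 8
4 + 8 = 12

12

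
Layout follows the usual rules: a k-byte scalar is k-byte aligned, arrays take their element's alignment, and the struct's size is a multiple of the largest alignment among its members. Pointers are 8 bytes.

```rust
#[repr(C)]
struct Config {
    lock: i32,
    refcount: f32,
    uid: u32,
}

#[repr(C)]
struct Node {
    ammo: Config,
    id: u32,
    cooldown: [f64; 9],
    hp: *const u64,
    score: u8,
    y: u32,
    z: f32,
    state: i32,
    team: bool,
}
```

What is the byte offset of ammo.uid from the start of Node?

Config: lock at 0 (size 4, align 4) → ends 4; refcount at 4 (size 4, align 4) → ends 8; uid at 8 (size 4, align 4) → ends 12; total 12 bytes, alignment 4
ammo at 0 (size 12, align 4) → ends 12
within Config: uid at 8
0 + 8 = 8

8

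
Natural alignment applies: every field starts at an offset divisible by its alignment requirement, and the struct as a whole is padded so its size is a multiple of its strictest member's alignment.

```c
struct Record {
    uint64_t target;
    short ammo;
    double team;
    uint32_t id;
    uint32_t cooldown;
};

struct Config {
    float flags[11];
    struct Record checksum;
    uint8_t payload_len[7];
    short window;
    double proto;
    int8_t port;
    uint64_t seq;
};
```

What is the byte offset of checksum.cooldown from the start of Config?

76

Record: @0: target [8B, align 8] → 8; @8: ammo [2B, align 2] → 10; +6 pad (align 8); @16: team [8B, align 8] → 24; @24: id [4B, align 4] → 28; @28: cooldown [4B, align 4] → 32; size 32, align 8
@0: flags [44B, align 4] → 44
+4 pad (align 8)
@48: checksum [32B, align 8] → 80
within Record: cooldown at 28
48 + 28 = 76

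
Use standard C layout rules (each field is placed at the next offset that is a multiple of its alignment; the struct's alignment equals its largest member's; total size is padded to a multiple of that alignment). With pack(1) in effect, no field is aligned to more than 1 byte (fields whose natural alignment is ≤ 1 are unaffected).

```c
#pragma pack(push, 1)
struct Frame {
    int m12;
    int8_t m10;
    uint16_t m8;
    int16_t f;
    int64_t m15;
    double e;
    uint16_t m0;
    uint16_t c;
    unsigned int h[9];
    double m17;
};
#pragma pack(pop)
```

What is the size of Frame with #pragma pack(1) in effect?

0..4  m12  (4B, 1-aligned)
4..5  m10  (1B, 1-aligned)
5..7  m8  (2B, 1-aligned)
7..9  f  (2B, 1-aligned)
9..17  m15  (8B, 1-aligned)
17..25  e  (8B, 1-aligned)
25..27  m0  (2B, 1-aligned)
27..29  c  (2B, 1-aligned)
29..65  h  (36B, 1-aligned)
65..73  m17  (8B, 1-aligned)
sizeof = 73, alignof = 1

73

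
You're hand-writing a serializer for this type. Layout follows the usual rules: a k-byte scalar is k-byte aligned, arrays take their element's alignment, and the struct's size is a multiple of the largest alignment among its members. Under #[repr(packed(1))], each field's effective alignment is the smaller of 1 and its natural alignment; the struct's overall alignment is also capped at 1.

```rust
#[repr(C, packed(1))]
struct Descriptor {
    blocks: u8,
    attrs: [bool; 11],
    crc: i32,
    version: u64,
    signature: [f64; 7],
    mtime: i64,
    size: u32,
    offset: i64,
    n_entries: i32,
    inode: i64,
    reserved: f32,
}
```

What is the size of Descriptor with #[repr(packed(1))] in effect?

116

0..1  blocks  (1B, 1-aligned)
1..12  attrs  (11B, 1-aligned)
12..16  crc  (4B, 1-aligned)
16..24  version  (8B, 1-aligned)
24..80  signature  (56B, 1-aligned)
80..88  mtime  (8B, 1-aligned)
88..92  size  (4B, 1-aligned)
92..100  offset  (8B, 1-aligned)
100..104  n_entries  (4B, 1-aligned)
104..112  inode  (8B, 1-aligned)
112..116  reserved  (4B, 1-aligned)
sizeof = 116, alignof = 1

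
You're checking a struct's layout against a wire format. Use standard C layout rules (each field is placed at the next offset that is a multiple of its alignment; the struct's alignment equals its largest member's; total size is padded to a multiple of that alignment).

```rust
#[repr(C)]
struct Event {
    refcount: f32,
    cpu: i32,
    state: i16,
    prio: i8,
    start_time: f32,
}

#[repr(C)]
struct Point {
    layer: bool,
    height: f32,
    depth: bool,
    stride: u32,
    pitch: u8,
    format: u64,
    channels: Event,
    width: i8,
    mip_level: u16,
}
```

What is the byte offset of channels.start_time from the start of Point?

Event: @0: refcount [4B, align 4] → 4; @4: cpu [4B, align 4] → 8; @8: state [2B, align 2] → 10; @10: prio [1B, align 1] → 11; +1 pad (align 4); @12: start_time [4B, align 4] → 16; size 16, align 4
@0: layer [1B, align 1] → 1
+3 pad (align 4)
@4: height [4B, align 4] → 8
@8: depth [1B, align 1] → 9
+3 pad (align 4)
@12: stride [4B, align 4] → 16
@16: pitch [1B, align 1] → 17
+7 pad (align 8)
@24: format [8B, align 8] → 32
@32: channels [16B, align 4] → 48
within Event: start_time at 12
32 + 12 = 44

44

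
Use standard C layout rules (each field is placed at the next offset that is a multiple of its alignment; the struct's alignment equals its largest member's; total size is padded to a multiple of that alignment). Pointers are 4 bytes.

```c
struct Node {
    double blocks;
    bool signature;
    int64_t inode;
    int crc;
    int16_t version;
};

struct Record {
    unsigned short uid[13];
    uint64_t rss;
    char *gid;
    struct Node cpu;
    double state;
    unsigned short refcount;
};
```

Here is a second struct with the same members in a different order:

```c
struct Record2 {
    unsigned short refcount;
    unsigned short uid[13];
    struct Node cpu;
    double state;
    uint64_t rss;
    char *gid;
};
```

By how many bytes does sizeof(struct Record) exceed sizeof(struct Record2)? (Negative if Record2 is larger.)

8

Node: 0..8  blocks  (8B, 8-aligned); 8..9  signature  (1B, 1-aligned); 9..16  -- padding (7B); 16..24  inode  (8B, 8-aligned); 24..28  crc  (4B, 4-aligned); 28..30  version  (2B, 2-aligned); 30..32  -- tail padding (2B); sizeof = 32, alignof = 8
0..26  uid  (26B, 2-aligned)
26..32  -- padding (6B)
32..40  rss  (8B, 8-aligned)
40..44  gid  (4B, 4-aligned)
44..48  -- padding (4B)
48..80  cpu  (32B, 8-aligned)
80..88  state  (8B, 8-aligned)
88..90  refcount  (2B, 2-aligned)
90..96  -- tail padding (6B)
sizeof = 96, alignof = 8
— Record2 —
0..2  refcount  (2B, 2-aligned)
2..28  uid  (26B, 2-aligned)
28..32  -- padding (4B)
32..64  cpu  (32B, 8-aligned)
64..72  state  (8B, 8-aligned)
72..80  rss  (8B, 8-aligned)
80..84  gid  (4B, 4-aligned)
84..88  -- tail padding (4B)
sizeof = 88, alignof = 8
96 − 88 = 8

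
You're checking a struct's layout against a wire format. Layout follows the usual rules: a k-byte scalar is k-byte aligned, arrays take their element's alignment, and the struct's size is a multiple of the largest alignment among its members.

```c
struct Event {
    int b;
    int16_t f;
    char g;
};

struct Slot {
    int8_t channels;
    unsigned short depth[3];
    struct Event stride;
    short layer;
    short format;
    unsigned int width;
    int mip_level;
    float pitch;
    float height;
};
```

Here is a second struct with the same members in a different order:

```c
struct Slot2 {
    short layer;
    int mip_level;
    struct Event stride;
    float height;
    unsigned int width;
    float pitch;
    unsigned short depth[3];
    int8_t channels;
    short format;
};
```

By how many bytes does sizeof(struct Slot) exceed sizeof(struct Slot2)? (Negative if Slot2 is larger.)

-4

Event: @0: b [4B, align 4] → 4; @4: f [2B, align 2] → 6; @6: g [1B, align 1] → 7; +1 tail pad (align 4); size 8, align 4
@0: channels [1B, align 1] → 1
+1 pad (align 2)
@2: depth [6B, align 2] → 8
@8: stride [8B, align 4] → 16
@16: layer [2B, align 2] → 18
@18: format [2B, align 2] → 20
@20: width [4B, align 4] → 24
@24: mip_level [4B, align 4] → 28
@28: pitch [4B, align 4] → 32
@32: height [4B, align 4] → 36
size 36, align 4
— Slot2 —
@0: layer [2B, align 2] → 2
+2 pad (align 4)
@4: mip_level [4B, align 4] → 8
@8: stride [8B, align 4] → 16
@16: height [4B, align 4] → 20
@20: width [4B, align 4] → 24
@24: pitch [4B, align 4] → 28
@28: depth [6B, align 2] → 34
@34: channels [1B, align 1] → 35
+1 pad (align 2)
@36: format [2B, align 2] → 38
+2 tail pad (align 4)
size 40, align 4
36 − 40 = -4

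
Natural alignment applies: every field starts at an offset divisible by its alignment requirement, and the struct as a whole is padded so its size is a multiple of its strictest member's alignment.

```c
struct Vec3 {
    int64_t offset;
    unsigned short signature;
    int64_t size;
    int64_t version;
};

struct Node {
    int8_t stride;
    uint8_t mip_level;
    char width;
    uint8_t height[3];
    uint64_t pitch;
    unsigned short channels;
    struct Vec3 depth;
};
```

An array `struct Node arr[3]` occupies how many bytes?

Vec3: offset at 0 (size 8, align 8) → ends 8; signature at 8 (size 2, align 2) → ends 10; pad 6 to align 8 for size; size at 16 (size 8, align 8) → ends 24; version at 24 (size 8, align 8) → ends 32; total 32 bytes, alignment 8
stride at 0 (size 1, align 1) → ends 1
mip_level at 1 (size 1, align 1) → ends 2
width at 2 (size 1, align 1) → ends 3
height at 3 (size 3, align 1) → ends 6
pad 2 to align 8 for pitch
pitch at 8 (size 8, align 8) → ends 16
channels at 16 (size 2, align 2) → ends 18
pad 6 to align 8 for depth
depth at 24 (size 32, align 8) → ends 56
total 56 bytes, alignment 8
array of 3: 3 × 56 = 168

168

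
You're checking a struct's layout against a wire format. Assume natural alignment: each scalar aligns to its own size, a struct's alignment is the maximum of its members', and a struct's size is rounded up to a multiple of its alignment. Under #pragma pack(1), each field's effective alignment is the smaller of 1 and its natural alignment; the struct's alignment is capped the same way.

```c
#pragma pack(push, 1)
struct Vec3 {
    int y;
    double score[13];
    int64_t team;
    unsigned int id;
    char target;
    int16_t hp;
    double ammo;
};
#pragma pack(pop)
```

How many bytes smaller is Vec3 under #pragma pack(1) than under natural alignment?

natural layout:
  y at 0 (size 4, align 4) → ends 4
  pad 4 to align 8 for score
  score at 8 (size 104, align 8) → ends 112
  team at 112 (size 8, align 8) → ends 120
  id at 120 (size 4, align 4) → ends 124
  target at 124 (size 1, align 1) → ends 125
  pad 1 to align 2 for hp
  hp at 126 (size 2, align 2) → ends 128
  ammo at 128 (size 8, align 8) → ends 136
  total 136 bytes, alignment 8
packed(1) layout:
  y at 0 (size 4, align 1) → ends 4
  score at 4 (size 104, align 1) → ends 108
  team at 108 (size 8, align 1) → ends 116
  id at 116 (size 4, align 1) → ends 120
  target at 120 (size 1, align 1) → ends 121
  hp at 121 (size 2, align 1) → ends 123
  ammo at 123 (size 8, align 1) → ends 131
  total 131 bytes, alignment 1
136 − 131 = 5

5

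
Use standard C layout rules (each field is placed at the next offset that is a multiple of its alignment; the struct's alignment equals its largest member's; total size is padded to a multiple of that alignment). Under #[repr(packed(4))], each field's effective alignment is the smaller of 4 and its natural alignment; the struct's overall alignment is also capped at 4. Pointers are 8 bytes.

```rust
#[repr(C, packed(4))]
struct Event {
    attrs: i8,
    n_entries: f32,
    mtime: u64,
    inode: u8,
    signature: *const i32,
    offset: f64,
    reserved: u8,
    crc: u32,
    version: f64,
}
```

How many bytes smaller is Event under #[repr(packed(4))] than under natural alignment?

4

natural layout:
  attrs at 0 (size 1, align 1) → ends 1
  pad 3 to align 4 for n_entries
  n_entries at 4 (size 4, align 4) → ends 8
  mtime at 8 (size 8, align 8) → ends 16
  inode at 16 (size 1, align 1) → ends 17
  pad 7 to align 8 for signature
  signature at 24 (size 8, align 8) → ends 32
  offset at 32 (size 8, align 8) → ends 40
  reserved at 40 (size 1, align 1) → ends 41
  pad 3 to align 4 for crc
  crc at 44 (size 4, align 4) → ends 48
  version at 48 (size 8, align 8) → ends 56
  total 56 bytes, alignment 8
packed(4) layout:
  attrs at 0 (size 1, align 1) → ends 1
  pad 3 to align 4 for n_entries
  n_entries at 4 (size 4, align 4) → ends 8
  mtime at 8 (size 8, align 4) → ends 16
  inode at 16 (size 1, align 1) → ends 17
  pad 3 to align 4 for signature
  signature at 20 (size 8, align 4) → ends 28
  offset at 28 (size 8, align 4) → ends 36
  reserved at 36 (size 1, align 1) → ends 37
  pad 3 to align 4 for crc
  crc at 40 (size 4, align 4) → ends 44
  version at 44 (size 8, align 4) → ends 52
  total 52 bytes, alignment 4
56 − 52 = 4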